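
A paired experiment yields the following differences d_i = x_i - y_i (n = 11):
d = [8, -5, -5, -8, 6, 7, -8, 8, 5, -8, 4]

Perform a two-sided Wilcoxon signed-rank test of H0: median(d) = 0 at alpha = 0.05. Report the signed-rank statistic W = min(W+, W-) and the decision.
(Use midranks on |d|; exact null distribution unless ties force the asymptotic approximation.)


Step 1: Drop any zero differences (none here) and take |d_i|.
|d| = [8, 5, 5, 8, 6, 7, 8, 8, 5, 8, 4]
Step 2: Midrank |d_i| (ties get averaged ranks).
ranks: |8|->9, |5|->3, |5|->3, |8|->9, |6|->5, |7|->6, |8|->9, |8|->9, |5|->3, |8|->9, |4|->1
Step 3: Attach original signs; sum ranks with positive sign and with negative sign.
W+ = 9 + 5 + 6 + 9 + 3 + 1 = 33
W- = 3 + 3 + 9 + 9 + 9 = 33
(Check: W+ + W- = 66 should equal n(n+1)/2 = 66.)
Step 4: Test statistic W = min(W+, W-) = 33.
Step 5: Ties in |d|, so use the tie-corrected normal approximation.
        E[W] = n(n+1)/4 = 11*12/4 = 33.
        Tie groups: |d|=5 (t=3), |d|=8 (t=5); sum(t^3 - t) = 144.
        Var[W] = n(n+1)(2n+1)/24 - sum(t^3-t)/48 = 3036/24 - 144/48 = 123.5.
        z = (W - E[W]) / sqrt(Var[W]) = (33 - 33) / 11.1131 = 0.0000.
        Two-sided p = 2*Phi(z) = 1.000000.
Step 6: alpha = 0.05. fail to reject H0.

W+ = 33, W- = 33, W = min = 33, p = 1.000000, fail to reject H0.


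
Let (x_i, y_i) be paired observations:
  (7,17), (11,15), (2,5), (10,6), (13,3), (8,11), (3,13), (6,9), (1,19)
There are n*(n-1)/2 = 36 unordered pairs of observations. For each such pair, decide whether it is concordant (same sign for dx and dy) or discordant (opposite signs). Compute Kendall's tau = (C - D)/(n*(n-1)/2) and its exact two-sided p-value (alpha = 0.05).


Step 1: Enumerate the 36 unordered pairs (i,j) with i<j and classify each by sign(x_j-x_i) * sign(y_j-y_i).
  (1,2):dx=+4,dy=-2->D; (1,3):dx=-5,dy=-12->C; (1,4):dx=+3,dy=-11->D; (1,5):dx=+6,dy=-14->D
  (1,6):dx=+1,dy=-6->D; (1,7):dx=-4,dy=-4->C; (1,8):dx=-1,dy=-8->C; (1,9):dx=-6,dy=+2->D
  (2,3):dx=-9,dy=-10->C; (2,4):dx=-1,dy=-9->C; (2,5):dx=+2,dy=-12->D; (2,6):dx=-3,dy=-4->C
  (2,7):dx=-8,dy=-2->C; (2,8):dx=-5,dy=-6->C; (2,9):dx=-10,dy=+4->D; (3,4):dx=+8,dy=+1->C
  (3,5):dx=+11,dy=-2->D; (3,6):dx=+6,dy=+6->C; (3,7):dx=+1,dy=+8->C; (3,8):dx=+4,dy=+4->C
  (3,9):dx=-1,dy=+14->D; (4,5):dx=+3,dy=-3->D; (4,6):dx=-2,dy=+5->D; (4,7):dx=-7,dy=+7->D
  (4,8):dx=-4,dy=+3->D; (4,9):dx=-9,dy=+13->D; (5,6):dx=-5,dy=+8->D; (5,7):dx=-10,dy=+10->D
  (5,8):dx=-7,dy=+6->D; (5,9):dx=-12,dy=+16->D; (6,7):dx=-5,dy=+2->D; (6,8):dx=-2,dy=-2->C
  (6,9):dx=-7,dy=+8->D; (7,8):dx=+3,dy=-4->D; (7,9):dx=-2,dy=+6->D; (8,9):dx=-5,dy=+10->D
Step 2: C = 13, D = 23, total pairs = 36.
Step 3: tau = (C - D)/(n(n-1)/2) = (13 - 23)/36 = -0.277778.
Step 4: Exact two-sided p-value (enumerate n! = 362880 permutations of y under H0): p = 0.358488.
Step 5: alpha = 0.05. fail to reject H0.

tau_b = -0.2778 (C=13, D=23), p = 0.358488, fail to reject H0.


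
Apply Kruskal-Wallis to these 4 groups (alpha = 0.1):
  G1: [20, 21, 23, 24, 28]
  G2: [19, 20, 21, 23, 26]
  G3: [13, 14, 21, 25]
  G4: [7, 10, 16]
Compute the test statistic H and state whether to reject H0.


Step 1: Combine all N = 17 observations and assign midranks.
sorted (value, group, rank): (7,G4,1), (10,G4,2), (13,G3,3), (14,G3,4), (16,G4,5), (19,G2,6), (20,G1,7.5), (20,G2,7.5), (21,G1,10), (21,G2,10), (21,G3,10), (23,G1,12.5), (23,G2,12.5), (24,G1,14), (25,G3,15), (26,G2,16), (28,G1,17)
Step 2: Sum ranks within each group.
R_1 = 61 (n_1 = 5)
R_2 = 52 (n_2 = 5)
R_3 = 32 (n_3 = 4)
R_4 = 8 (n_4 = 3)
Step 3: H = 12/(N(N+1)) * sum(R_i^2/n_i) - 3(N+1)
     = 12/(17*18) * (61^2/5 + 52^2/5 + 32^2/4 + 8^2/3) - 3*18
     = 0.039216 * 1562.33 - 54
     = 7.267974.
Step 4: Ties present; correction factor C = 1 - 36/(17^3 - 17) = 0.992647. Corrected H = 7.267974 / 0.992647 = 7.321811.
Step 5: Under H0, H ~ chi^2(3); p-value = 0.062318.
Step 6: alpha = 0.1. reject H0.

H = 7.3218, df = 3, p = 0.062318, reject H0.


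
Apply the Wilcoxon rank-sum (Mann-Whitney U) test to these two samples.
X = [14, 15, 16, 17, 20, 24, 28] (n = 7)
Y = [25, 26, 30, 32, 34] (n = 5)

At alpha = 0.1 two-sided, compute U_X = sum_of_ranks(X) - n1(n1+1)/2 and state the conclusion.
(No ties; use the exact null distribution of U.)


Step 1: Combine and sort all 12 observations; assign midranks.
sorted (value, group): (14,X), (15,X), (16,X), (17,X), (20,X), (24,X), (25,Y), (26,Y), (28,X), (30,Y), (32,Y), (34,Y)
ranks: 14->1, 15->2, 16->3, 17->4, 20->5, 24->6, 25->7, 26->8, 28->9, 30->10, 32->11, 34->12
Step 2: Rank sum for X: R1 = 1 + 2 + 3 + 4 + 5 + 6 + 9 = 30.
Step 3: U_X = R1 - n1(n1+1)/2 = 30 - 7*8/2 = 30 - 28 = 2.
       U_Y = n1*n2 - U_X = 35 - 2 = 33.
Step 4: No ties, so the exact null distribution of U (based on enumerating the C(12,7) = 792 equally likely rank assignments) gives the two-sided p-value.
Step 5: p-value = 0.010101; compare to alpha = 0.1. reject H0.

U_X = 2, p = 0.010101, reject H0 at alpha = 0.1.


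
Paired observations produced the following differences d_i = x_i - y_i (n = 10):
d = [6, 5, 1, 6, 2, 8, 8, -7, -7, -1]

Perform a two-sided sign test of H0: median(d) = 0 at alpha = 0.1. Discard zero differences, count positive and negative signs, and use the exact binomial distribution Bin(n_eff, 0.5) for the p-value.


Step 1: Discard zero differences. Original n = 10; n_eff = number of nonzero differences = 10.
Nonzero differences (with sign): +6, +5, +1, +6, +2, +8, +8, -7, -7, -1
Step 2: Count signs: positive = 7, negative = 3.
Step 3: Under H0: P(positive) = 0.5, so the number of positives S ~ Bin(10, 0.5).
Step 4: Two-sided exact p-value = sum of Bin(10,0.5) probabilities at or below the observed probability = 0.343750.
Step 5: alpha = 0.1. fail to reject H0.

n_eff = 10, pos = 7, neg = 3, p = 0.343750, fail to reject H0.


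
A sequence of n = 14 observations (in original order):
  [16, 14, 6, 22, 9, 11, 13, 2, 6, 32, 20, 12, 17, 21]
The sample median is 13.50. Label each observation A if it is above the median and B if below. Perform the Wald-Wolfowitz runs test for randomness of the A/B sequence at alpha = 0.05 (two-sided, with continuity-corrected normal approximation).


Step 1: Compute median = 13.50; label A = above, B = below.
Labels in order: AABABBBBBAABAA  (n_A = 7, n_B = 7)
Step 2: Count runs R = 7.
Step 3: Under H0 (random ordering), E[R] = 2*n_A*n_B/(n_A+n_B) + 1 = 2*7*7/14 + 1 = 8.0000.
        Var[R] = 2*n_A*n_B*(2*n_A*n_B - n_A - n_B) / ((n_A+n_B)^2 * (n_A+n_B-1)) = 8232/2548 = 3.2308.
        SD[R] = 1.7974.
Step 4: Continuity-corrected z = (R + 0.5 - E[R]) / SD[R] = (7 + 0.5 - 8.0000) / 1.7974 = -0.2782.
Step 5: Two-sided p-value via normal approximation = 2*(1 - Phi(|z|)) = 0.780879.
Step 6: alpha = 0.05. fail to reject H0.

R = 7, z = -0.2782, p = 0.780879, fail to reject H0.


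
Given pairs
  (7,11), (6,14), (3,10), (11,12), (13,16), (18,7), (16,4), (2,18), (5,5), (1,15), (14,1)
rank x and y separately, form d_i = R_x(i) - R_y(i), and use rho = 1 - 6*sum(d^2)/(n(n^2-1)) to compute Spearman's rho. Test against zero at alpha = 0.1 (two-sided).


Step 1: Rank x and y separately (midranks; no ties here).
rank(x): 7->6, 6->5, 3->3, 11->7, 13->8, 18->11, 16->10, 2->2, 5->4, 1->1, 14->9
rank(y): 11->6, 14->8, 10->5, 12->7, 16->10, 7->4, 4->2, 18->11, 5->3, 15->9, 1->1
Step 2: d_i = R_x(i) - R_y(i); compute d_i^2.
  (6-6)^2=0, (5-8)^2=9, (3-5)^2=4, (7-7)^2=0, (8-10)^2=4, (11-4)^2=49, (10-2)^2=64, (2-11)^2=81, (4-3)^2=1, (1-9)^2=64, (9-1)^2=64
sum(d^2) = 340.
Step 3: rho = 1 - 6*340 / (11*(11^2 - 1)) = 1 - 2040/1320 = -0.545455.
Step 4: Under H0, t = rho * sqrt((n-2)/(1-rho^2)) = -1.9524 ~ t(9).
Step 5: Two-sided p-value from the t-distribution with 9 df = 0.082651.
Step 6: alpha = 0.1. reject H0.

rho = -0.5455, p = 0.082651, reject H0 at alpha = 0.1.


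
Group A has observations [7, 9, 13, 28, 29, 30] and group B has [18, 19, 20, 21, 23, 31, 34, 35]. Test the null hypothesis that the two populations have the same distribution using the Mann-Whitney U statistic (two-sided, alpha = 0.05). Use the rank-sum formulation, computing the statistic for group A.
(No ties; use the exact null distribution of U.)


Step 1: Combine and sort all 14 observations; assign midranks.
sorted (value, group): (7,X), (9,X), (13,X), (18,Y), (19,Y), (20,Y), (21,Y), (23,Y), (28,X), (29,X), (30,X), (31,Y), (34,Y), (35,Y)
ranks: 7->1, 9->2, 13->3, 18->4, 19->5, 20->6, 21->7, 23->8, 28->9, 29->10, 30->11, 31->12, 34->13, 35->14
Step 2: Rank sum for X: R1 = 1 + 2 + 3 + 9 + 10 + 11 = 36.
Step 3: U_X = R1 - n1(n1+1)/2 = 36 - 6*7/2 = 36 - 21 = 15.
       U_Y = n1*n2 - U_X = 48 - 15 = 33.
Step 4: No ties, so the exact null distribution of U (based on enumerating the C(14,6) = 3003 equally likely rank assignments) gives the two-sided p-value.
Step 5: p-value = 0.282384; compare to alpha = 0.05. fail to reject H0.

U_X = 15, p = 0.282384, fail to reject H0 at alpha = 0.05.


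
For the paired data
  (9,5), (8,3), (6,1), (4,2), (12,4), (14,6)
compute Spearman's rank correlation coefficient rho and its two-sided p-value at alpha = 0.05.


Step 1: Rank x and y separately (midranks; no ties here).
rank(x): 9->4, 8->3, 6->2, 4->1, 12->5, 14->6
rank(y): 5->5, 3->3, 1->1, 2->2, 4->4, 6->6
Step 2: d_i = R_x(i) - R_y(i); compute d_i^2.
  (4-5)^2=1, (3-3)^2=0, (2-1)^2=1, (1-2)^2=1, (5-4)^2=1, (6-6)^2=0
sum(d^2) = 4.
Step 3: rho = 1 - 6*4 / (6*(6^2 - 1)) = 1 - 24/210 = 0.885714.
Step 4: Under H0, t = rho * sqrt((n-2)/(1-rho^2)) = 3.8158 ~ t(4).
Step 5: Two-sided p-value from the t-distribution with 4 df = 0.018845.
Step 6: alpha = 0.05. reject H0.

rho = 0.8857, p = 0.018845, reject H0 at alpha = 0.05.


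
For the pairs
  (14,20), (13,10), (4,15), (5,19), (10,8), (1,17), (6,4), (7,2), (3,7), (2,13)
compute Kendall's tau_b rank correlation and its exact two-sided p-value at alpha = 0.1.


Step 1: Enumerate the 45 unordered pairs (i,j) with i<j and classify each by sign(x_j-x_i) * sign(y_j-y_i).
  (1,2):dx=-1,dy=-10->C; (1,3):dx=-10,dy=-5->C; (1,4):dx=-9,dy=-1->C; (1,5):dx=-4,dy=-12->C
  (1,6):dx=-13,dy=-3->C; (1,7):dx=-8,dy=-16->C; (1,8):dx=-7,dy=-18->C; (1,9):dx=-11,dy=-13->C
  (1,10):dx=-12,dy=-7->C; (2,3):dx=-9,dy=+5->D; (2,4):dx=-8,dy=+9->D; (2,5):dx=-3,dy=-2->C
  (2,6):dx=-12,dy=+7->D; (2,7):dx=-7,dy=-6->C; (2,8):dx=-6,dy=-8->C; (2,9):dx=-10,dy=-3->C
  (2,10):dx=-11,dy=+3->D; (3,4):dx=+1,dy=+4->C; (3,5):dx=+6,dy=-7->D; (3,6):dx=-3,dy=+2->D
  (3,7):dx=+2,dy=-11->D; (3,8):dx=+3,dy=-13->D; (3,9):dx=-1,dy=-8->C; (3,10):dx=-2,dy=-2->C
  (4,5):dx=+5,dy=-11->D; (4,6):dx=-4,dy=-2->C; (4,7):dx=+1,dy=-15->D; (4,8):dx=+2,dy=-17->D
  (4,9):dx=-2,dy=-12->C; (4,10):dx=-3,dy=-6->C; (5,6):dx=-9,dy=+9->D; (5,7):dx=-4,dy=-4->C
  (5,8):dx=-3,dy=-6->C; (5,9):dx=-7,dy=-1->C; (5,10):dx=-8,dy=+5->D; (6,7):dx=+5,dy=-13->D
  (6,8):dx=+6,dy=-15->D; (6,9):dx=+2,dy=-10->D; (6,10):dx=+1,dy=-4->D; (7,8):dx=+1,dy=-2->D
  (7,9):dx=-3,dy=+3->D; (7,10):dx=-4,dy=+9->D; (8,9):dx=-4,dy=+5->D; (8,10):dx=-5,dy=+11->D
  (9,10):dx=-1,dy=+6->D
Step 2: C = 22, D = 23, total pairs = 45.
Step 3: tau = (C - D)/(n(n-1)/2) = (22 - 23)/45 = -0.022222.
Step 4: Exact two-sided p-value (enumerate n! = 3628800 permutations of y under H0): p = 1.000000.
Step 5: alpha = 0.1. fail to reject H0.

tau_b = -0.0222 (C=22, D=23), p = 1.000000, fail to reject H0.


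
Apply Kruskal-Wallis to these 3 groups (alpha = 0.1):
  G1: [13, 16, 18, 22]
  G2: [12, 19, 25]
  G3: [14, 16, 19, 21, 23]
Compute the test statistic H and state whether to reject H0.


Step 1: Combine all N = 12 observations and assign midranks.
sorted (value, group, rank): (12,G2,1), (13,G1,2), (14,G3,3), (16,G1,4.5), (16,G3,4.5), (18,G1,6), (19,G2,7.5), (19,G3,7.5), (21,G3,9), (22,G1,10), (23,G3,11), (25,G2,12)
Step 2: Sum ranks within each group.
R_1 = 22.5 (n_1 = 4)
R_2 = 20.5 (n_2 = 3)
R_3 = 35 (n_3 = 5)
Step 3: H = 12/(N(N+1)) * sum(R_i^2/n_i) - 3(N+1)
     = 12/(12*13) * (22.5^2/4 + 20.5^2/3 + 35^2/5) - 3*13
     = 0.076923 * 511.646 - 39
     = 0.357372.
Step 4: Ties present; correction factor C = 1 - 12/(12^3 - 12) = 0.993007. Corrected H = 0.357372 / 0.993007 = 0.359888.
Step 5: Under H0, H ~ chi^2(2); p-value = 0.835317.
Step 6: alpha = 0.1. fail to reject H0.

H = 0.3599, df = 2, p = 0.835317, fail to reject H0.


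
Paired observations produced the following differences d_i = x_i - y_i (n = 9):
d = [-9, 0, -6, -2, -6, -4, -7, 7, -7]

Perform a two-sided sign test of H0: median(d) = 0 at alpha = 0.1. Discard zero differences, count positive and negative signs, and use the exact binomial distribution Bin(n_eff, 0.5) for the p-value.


Step 1: Discard zero differences. Original n = 9; n_eff = number of nonzero differences = 8.
Nonzero differences (with sign): -9, -6, -2, -6, -4, -7, +7, -7
Step 2: Count signs: positive = 1, negative = 7.
Step 3: Under H0: P(positive) = 0.5, so the number of positives S ~ Bin(8, 0.5).
Step 4: Two-sided exact p-value = sum of Bin(8,0.5) probabilities at or below the observed probability = 0.070312.
Step 5: alpha = 0.1. reject H0.

n_eff = 8, pos = 1, neg = 7, p = 0.070312, reject H0.


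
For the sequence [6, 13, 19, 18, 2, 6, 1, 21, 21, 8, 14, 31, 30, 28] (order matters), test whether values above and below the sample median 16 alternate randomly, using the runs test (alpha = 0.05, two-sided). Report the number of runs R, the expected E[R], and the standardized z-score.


Step 1: Compute median = 16; label A = above, B = below.
Labels in order: BBAABBBAABBAAA  (n_A = 7, n_B = 7)
Step 2: Count runs R = 6.
Step 3: Under H0 (random ordering), E[R] = 2*n_A*n_B/(n_A+n_B) + 1 = 2*7*7/14 + 1 = 8.0000.
        Var[R] = 2*n_A*n_B*(2*n_A*n_B - n_A - n_B) / ((n_A+n_B)^2 * (n_A+n_B-1)) = 8232/2548 = 3.2308.
        SD[R] = 1.7974.
Step 4: Continuity-corrected z = (R + 0.5 - E[R]) / SD[R] = (6 + 0.5 - 8.0000) / 1.7974 = -0.8345.
Step 5: Two-sided p-value via normal approximation = 2*(1 - Phi(|z|)) = 0.403986.
Step 6: alpha = 0.05. fail to reject H0.

R = 6, z = -0.8345, p = 0.403986, fail to reject H0.


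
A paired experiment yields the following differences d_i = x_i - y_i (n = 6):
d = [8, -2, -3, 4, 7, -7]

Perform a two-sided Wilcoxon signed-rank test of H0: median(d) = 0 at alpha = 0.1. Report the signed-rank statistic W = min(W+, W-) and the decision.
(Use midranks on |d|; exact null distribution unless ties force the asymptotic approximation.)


Step 1: Drop any zero differences (none here) and take |d_i|.
|d| = [8, 2, 3, 4, 7, 7]
Step 2: Midrank |d_i| (ties get averaged ranks).
ranks: |8|->6, |2|->1, |3|->2, |4|->3, |7|->4.5, |7|->4.5
Step 3: Attach original signs; sum ranks with positive sign and with negative sign.
W+ = 6 + 3 + 4.5 = 13.5
W- = 1 + 2 + 4.5 = 7.5
(Check: W+ + W- = 21 should equal n(n+1)/2 = 21.)
Step 4: Test statistic W = min(W+, W-) = 7.5.
Step 5: Ties in |d|, so use the tie-corrected normal approximation.
        E[W] = n(n+1)/4 = 6*7/4 = 10.5.
        Tie groups: |d|=7 (t=2); sum(t^3 - t) = 6.
        Var[W] = n(n+1)(2n+1)/24 - sum(t^3-t)/48 = 546/24 - 6/48 = 22.625.
        z = (W - E[W]) / sqrt(Var[W]) = (7.5 - 10.5) / 4.7566 = -0.6307.
        Two-sided p = 2*Phi(z) = 0.528233.
Step 6: alpha = 0.1. fail to reject H0.

W+ = 13.5, W- = 7.5, W = min = 7.5, p = 0.528233, fail to reject H0.


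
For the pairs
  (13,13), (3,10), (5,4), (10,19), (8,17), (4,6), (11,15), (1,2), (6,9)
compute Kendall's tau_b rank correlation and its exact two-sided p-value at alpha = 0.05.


Step 1: Enumerate the 36 unordered pairs (i,j) with i<j and classify each by sign(x_j-x_i) * sign(y_j-y_i).
  (1,2):dx=-10,dy=-3->C; (1,3):dx=-8,dy=-9->C; (1,4):dx=-3,dy=+6->D; (1,5):dx=-5,dy=+4->D
  (1,6):dx=-9,dy=-7->C; (1,7):dx=-2,dy=+2->D; (1,8):dx=-12,dy=-11->C; (1,9):dx=-7,dy=-4->C
  (2,3):dx=+2,dy=-6->D; (2,4):dx=+7,dy=+9->C; (2,5):dx=+5,dy=+7->C; (2,6):dx=+1,dy=-4->D
  (2,7):dx=+8,dy=+5->C; (2,8):dx=-2,dy=-8->C; (2,9):dx=+3,dy=-1->D; (3,4):dx=+5,dy=+15->C
  (3,5):dx=+3,dy=+13->C; (3,6):dx=-1,dy=+2->D; (3,7):dx=+6,dy=+11->C; (3,8):dx=-4,dy=-2->C
  (3,9):dx=+1,dy=+5->C; (4,5):dx=-2,dy=-2->C; (4,6):dx=-6,dy=-13->C; (4,7):dx=+1,dy=-4->D
  (4,8):dx=-9,dy=-17->C; (4,9):dx=-4,dy=-10->C; (5,6):dx=-4,dy=-11->C; (5,7):dx=+3,dy=-2->D
  (5,8):dx=-7,dy=-15->C; (5,9):dx=-2,dy=-8->C; (6,7):dx=+7,dy=+9->C; (6,8):dx=-3,dy=-4->C
  (6,9):dx=+2,dy=+3->C; (7,8):dx=-10,dy=-13->C; (7,9):dx=-5,dy=-6->C; (8,9):dx=+5,dy=+7->C
Step 2: C = 27, D = 9, total pairs = 36.
Step 3: tau = (C - D)/(n(n-1)/2) = (27 - 9)/36 = 0.500000.
Step 4: Exact two-sided p-value (enumerate n! = 362880 permutations of y under H0): p = 0.075176.
Step 5: alpha = 0.05. fail to reject H0.

tau_b = 0.5000 (C=27, D=9), p = 0.075176, fail to reject H0.


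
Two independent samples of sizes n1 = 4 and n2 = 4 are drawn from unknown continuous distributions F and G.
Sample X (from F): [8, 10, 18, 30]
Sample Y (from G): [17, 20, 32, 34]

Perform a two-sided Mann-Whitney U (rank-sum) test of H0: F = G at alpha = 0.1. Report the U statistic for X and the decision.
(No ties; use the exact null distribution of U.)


Step 1: Combine and sort all 8 observations; assign midranks.
sorted (value, group): (8,X), (10,X), (17,Y), (18,X), (20,Y), (30,X), (32,Y), (34,Y)
ranks: 8->1, 10->2, 17->3, 18->4, 20->5, 30->6, 32->7, 34->8
Step 2: Rank sum for X: R1 = 1 + 2 + 4 + 6 = 13.
Step 3: U_X = R1 - n1(n1+1)/2 = 13 - 4*5/2 = 13 - 10 = 3.
       U_Y = n1*n2 - U_X = 16 - 3 = 13.
Step 4: No ties, so the exact null distribution of U (based on enumerating the C(8,4) = 70 equally likely rank assignments) gives the two-sided p-value.
Step 5: p-value = 0.200000; compare to alpha = 0.1. fail to reject H0.

U_X = 3, p = 0.200000, fail to reject H0 at alpha = 0.1.


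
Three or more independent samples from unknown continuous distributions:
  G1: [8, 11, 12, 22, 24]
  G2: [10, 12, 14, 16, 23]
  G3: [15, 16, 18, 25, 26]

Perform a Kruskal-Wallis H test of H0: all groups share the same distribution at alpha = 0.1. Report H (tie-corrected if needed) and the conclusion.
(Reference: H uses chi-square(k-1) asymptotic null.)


Step 1: Combine all N = 15 observations and assign midranks.
sorted (value, group, rank): (8,G1,1), (10,G2,2), (11,G1,3), (12,G1,4.5), (12,G2,4.5), (14,G2,6), (15,G3,7), (16,G2,8.5), (16,G3,8.5), (18,G3,10), (22,G1,11), (23,G2,12), (24,G1,13), (25,G3,14), (26,G3,15)
Step 2: Sum ranks within each group.
R_1 = 32.5 (n_1 = 5)
R_2 = 33 (n_2 = 5)
R_3 = 54.5 (n_3 = 5)
Step 3: H = 12/(N(N+1)) * sum(R_i^2/n_i) - 3(N+1)
     = 12/(15*16) * (32.5^2/5 + 33^2/5 + 54.5^2/5) - 3*16
     = 0.050000 * 1023.1 - 48
     = 3.155000.
Step 4: Ties present; correction factor C = 1 - 12/(15^3 - 15) = 0.996429. Corrected H = 3.155000 / 0.996429 = 3.166308.
Step 5: Under H0, H ~ chi^2(2); p-value = 0.205326.
Step 6: alpha = 0.1. fail to reject H0.

H = 3.1663, df = 2, p = 0.205326, fail to reject H0.


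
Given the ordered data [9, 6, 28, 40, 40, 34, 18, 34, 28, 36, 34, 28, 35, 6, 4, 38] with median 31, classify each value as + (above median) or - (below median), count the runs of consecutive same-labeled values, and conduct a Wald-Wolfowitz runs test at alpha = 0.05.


Step 1: Compute median = 31; label A = above, B = below.
Labels in order: BBBAAABABAABABBA  (n_A = 8, n_B = 8)
Step 2: Count runs R = 10.
Step 3: Under H0 (random ordering), E[R] = 2*n_A*n_B/(n_A+n_B) + 1 = 2*8*8/16 + 1 = 9.0000.
        Var[R] = 2*n_A*n_B*(2*n_A*n_B - n_A - n_B) / ((n_A+n_B)^2 * (n_A+n_B-1)) = 14336/3840 = 3.7333.
        SD[R] = 1.9322.
Step 4: Continuity-corrected z = (R - 0.5 - E[R]) / SD[R] = (10 - 0.5 - 9.0000) / 1.9322 = 0.2588.
Step 5: Two-sided p-value via normal approximation = 2*(1 - Phi(|z|)) = 0.795809.
Step 6: alpha = 0.05. fail to reject H0.

R = 10, z = 0.2588, p = 0.795809, fail to reject H0.


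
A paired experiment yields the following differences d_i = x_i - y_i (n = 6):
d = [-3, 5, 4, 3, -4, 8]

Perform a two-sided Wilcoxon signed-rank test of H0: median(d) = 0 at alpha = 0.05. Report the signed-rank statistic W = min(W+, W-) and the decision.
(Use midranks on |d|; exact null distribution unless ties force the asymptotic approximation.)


Step 1: Drop any zero differences (none here) and take |d_i|.
|d| = [3, 5, 4, 3, 4, 8]
Step 2: Midrank |d_i| (ties get averaged ranks).
ranks: |3|->1.5, |5|->5, |4|->3.5, |3|->1.5, |4|->3.5, |8|->6
Step 3: Attach original signs; sum ranks with positive sign and with negative sign.
W+ = 5 + 3.5 + 1.5 + 6 = 16
W- = 1.5 + 3.5 = 5
(Check: W+ + W- = 21 should equal n(n+1)/2 = 21.)
Step 4: Test statistic W = min(W+, W-) = 5.
Step 5: Ties in |d|, so use the tie-corrected normal approximation.
        E[W] = n(n+1)/4 = 6*7/4 = 10.5.
        Tie groups: |d|=3 (t=2), |d|=4 (t=2); sum(t^3 - t) = 12.
        Var[W] = n(n+1)(2n+1)/24 - sum(t^3-t)/48 = 546/24 - 12/48 = 22.5.
        z = (W - E[W]) / sqrt(Var[W]) = (5 - 10.5) / 4.7434 = -1.1595.
        Two-sided p = 2*Phi(z) = 0.246252.
Step 6: alpha = 0.05. fail to reject H0.

W+ = 16, W- = 5, W = min = 5, p = 0.246252, fail to reject H0.


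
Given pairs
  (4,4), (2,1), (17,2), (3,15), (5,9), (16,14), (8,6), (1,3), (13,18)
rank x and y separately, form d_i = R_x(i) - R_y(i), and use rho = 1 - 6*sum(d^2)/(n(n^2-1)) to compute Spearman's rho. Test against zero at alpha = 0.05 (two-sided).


Step 1: Rank x and y separately (midranks; no ties here).
rank(x): 4->4, 2->2, 17->9, 3->3, 5->5, 16->8, 8->6, 1->1, 13->7
rank(y): 4->4, 1->1, 2->2, 15->8, 9->6, 14->7, 6->5, 3->3, 18->9
Step 2: d_i = R_x(i) - R_y(i); compute d_i^2.
  (4-4)^2=0, (2-1)^2=1, (9-2)^2=49, (3-8)^2=25, (5-6)^2=1, (8-7)^2=1, (6-5)^2=1, (1-3)^2=4, (7-9)^2=4
sum(d^2) = 86.
Step 3: rho = 1 - 6*86 / (9*(9^2 - 1)) = 1 - 516/720 = 0.283333.
Step 4: Under H0, t = rho * sqrt((n-2)/(1-rho^2)) = 0.7817 ~ t(7).
Step 5: Two-sided p-value from the t-distribution with 7 df = 0.460030.
Step 6: alpha = 0.05. fail to reject H0.

rho = 0.2833, p = 0.460030, fail to reject H0 at alpha = 0.05.


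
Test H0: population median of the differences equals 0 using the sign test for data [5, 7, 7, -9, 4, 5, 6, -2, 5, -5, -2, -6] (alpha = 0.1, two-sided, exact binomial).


Step 1: Discard zero differences. Original n = 12; n_eff = number of nonzero differences = 12.
Nonzero differences (with sign): +5, +7, +7, -9, +4, +5, +6, -2, +5, -5, -2, -6
Step 2: Count signs: positive = 7, negative = 5.
Step 3: Under H0: P(positive) = 0.5, so the number of positives S ~ Bin(12, 0.5).
Step 4: Two-sided exact p-value = sum of Bin(12,0.5) probabilities at or below the observed probability = 0.774414.
Step 5: alpha = 0.1. fail to reject H0.

n_eff = 12, pos = 7, neg = 5, p = 0.774414, fail to reject H0.


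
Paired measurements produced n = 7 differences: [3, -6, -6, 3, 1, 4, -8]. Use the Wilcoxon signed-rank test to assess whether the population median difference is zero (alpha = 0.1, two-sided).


Step 1: Drop any zero differences (none here) and take |d_i|.
|d| = [3, 6, 6, 3, 1, 4, 8]
Step 2: Midrank |d_i| (ties get averaged ranks).
ranks: |3|->2.5, |6|->5.5, |6|->5.5, |3|->2.5, |1|->1, |4|->4, |8|->7
Step 3: Attach original signs; sum ranks with positive sign and with negative sign.
W+ = 2.5 + 2.5 + 1 + 4 = 10
W- = 5.5 + 5.5 + 7 = 18
(Check: W+ + W- = 28 should equal n(n+1)/2 = 28.)
Step 4: Test statistic W = min(W+, W-) = 10.
Step 5: Ties in |d|, so use the tie-corrected normal approximation.
        E[W] = n(n+1)/4 = 7*8/4 = 14.
        Tie groups: |d|=3 (t=2), |d|=6 (t=2); sum(t^3 - t) = 12.
        Var[W] = n(n+1)(2n+1)/24 - sum(t^3-t)/48 = 840/24 - 12/48 = 34.75.
        z = (W - E[W]) / sqrt(Var[W]) = (10 - 14) / 5.8949 = -0.6786.
        Two-sided p = 2*Phi(z) = 0.497422.
Step 6: alpha = 0.1. fail to reject H0.

W+ = 10, W- = 18, W = min = 10, p = 0.497422, fail to reject H0.


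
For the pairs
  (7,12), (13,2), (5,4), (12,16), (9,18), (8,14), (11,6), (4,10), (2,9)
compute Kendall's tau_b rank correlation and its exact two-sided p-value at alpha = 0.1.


Step 1: Enumerate the 36 unordered pairs (i,j) with i<j and classify each by sign(x_j-x_i) * sign(y_j-y_i).
  (1,2):dx=+6,dy=-10->D; (1,3):dx=-2,dy=-8->C; (1,4):dx=+5,dy=+4->C; (1,5):dx=+2,dy=+6->C
  (1,6):dx=+1,dy=+2->C; (1,7):dx=+4,dy=-6->D; (1,8):dx=-3,dy=-2->C; (1,9):dx=-5,dy=-3->C
  (2,3):dx=-8,dy=+2->D; (2,4):dx=-1,dy=+14->D; (2,5):dx=-4,dy=+16->D; (2,6):dx=-5,dy=+12->D
  (2,7):dx=-2,dy=+4->D; (2,8):dx=-9,dy=+8->D; (2,9):dx=-11,dy=+7->D; (3,4):dx=+7,dy=+12->C
  (3,5):dx=+4,dy=+14->C; (3,6):dx=+3,dy=+10->C; (3,7):dx=+6,dy=+2->C; (3,8):dx=-1,dy=+6->D
  (3,9):dx=-3,dy=+5->D; (4,5):dx=-3,dy=+2->D; (4,6):dx=-4,dy=-2->C; (4,7):dx=-1,dy=-10->C
  (4,8):dx=-8,dy=-6->C; (4,9):dx=-10,dy=-7->C; (5,6):dx=-1,dy=-4->C; (5,7):dx=+2,dy=-12->D
  (5,8):dx=-5,dy=-8->C; (5,9):dx=-7,dy=-9->C; (6,7):dx=+3,dy=-8->D; (6,8):dx=-4,dy=-4->C
  (6,9):dx=-6,dy=-5->C; (7,8):dx=-7,dy=+4->D; (7,9):dx=-9,dy=+3->D; (8,9):dx=-2,dy=-1->C
Step 2: C = 20, D = 16, total pairs = 36.
Step 3: tau = (C - D)/(n(n-1)/2) = (20 - 16)/36 = 0.111111.
Step 4: Exact two-sided p-value (enumerate n! = 362880 permutations of y under H0): p = 0.761414.
Step 5: alpha = 0.1. fail to reject H0.

tau_b = 0.1111 (C=20, D=16), p = 0.761414, fail to reject H0.


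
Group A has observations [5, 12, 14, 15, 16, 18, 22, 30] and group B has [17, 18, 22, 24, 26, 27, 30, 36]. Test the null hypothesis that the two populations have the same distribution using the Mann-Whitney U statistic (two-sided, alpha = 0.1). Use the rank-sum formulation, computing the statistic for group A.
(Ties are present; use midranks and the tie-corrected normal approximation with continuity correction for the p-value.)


Step 1: Combine and sort all 16 observations; assign midranks.
sorted (value, group): (5,X), (12,X), (14,X), (15,X), (16,X), (17,Y), (18,X), (18,Y), (22,X), (22,Y), (24,Y), (26,Y), (27,Y), (30,X), (30,Y), (36,Y)
ranks: 5->1, 12->2, 14->3, 15->4, 16->5, 17->6, 18->7.5, 18->7.5, 22->9.5, 22->9.5, 24->11, 26->12, 27->13, 30->14.5, 30->14.5, 36->16
Step 2: Rank sum for X: R1 = 1 + 2 + 3 + 4 + 5 + 7.5 + 9.5 + 14.5 = 46.5.
Step 3: U_X = R1 - n1(n1+1)/2 = 46.5 - 8*9/2 = 46.5 - 36 = 10.5.
       U_Y = n1*n2 - U_X = 64 - 10.5 = 53.5.
Step 4: Ties are present, so use the tie-corrected normal approximation (with continuity correction) for the p-value.
Step 5: p-value = 0.027083; compare to alpha = 0.1. reject H0.

U_X = 10.5, p = 0.027083, reject H0 at alpha = 0.1.


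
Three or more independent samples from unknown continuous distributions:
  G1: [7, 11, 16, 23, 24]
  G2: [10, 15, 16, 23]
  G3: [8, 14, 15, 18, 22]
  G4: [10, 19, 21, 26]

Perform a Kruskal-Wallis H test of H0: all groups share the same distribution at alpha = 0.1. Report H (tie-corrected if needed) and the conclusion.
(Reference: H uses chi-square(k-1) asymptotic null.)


Step 1: Combine all N = 18 observations and assign midranks.
sorted (value, group, rank): (7,G1,1), (8,G3,2), (10,G2,3.5), (10,G4,3.5), (11,G1,5), (14,G3,6), (15,G2,7.5), (15,G3,7.5), (16,G1,9.5), (16,G2,9.5), (18,G3,11), (19,G4,12), (21,G4,13), (22,G3,14), (23,G1,15.5), (23,G2,15.5), (24,G1,17), (26,G4,18)
Step 2: Sum ranks within each group.
R_1 = 48 (n_1 = 5)
R_2 = 36 (n_2 = 4)
R_3 = 40.5 (n_3 = 5)
R_4 = 46.5 (n_4 = 4)
Step 3: H = 12/(N(N+1)) * sum(R_i^2/n_i) - 3(N+1)
     = 12/(18*19) * (48^2/5 + 36^2/4 + 40.5^2/5 + 46.5^2/4) - 3*19
     = 0.035088 * 1653.41 - 57
     = 1.014474.
Step 4: Ties present; correction factor C = 1 - 24/(18^3 - 18) = 0.995872. Corrected H = 1.014474 / 0.995872 = 1.018679.
Step 5: Under H0, H ~ chi^2(3); p-value = 0.796732.
Step 6: alpha = 0.1. fail to reject H0.

H = 1.0187, df = 3, p = 0.796732, fail to reject H0.


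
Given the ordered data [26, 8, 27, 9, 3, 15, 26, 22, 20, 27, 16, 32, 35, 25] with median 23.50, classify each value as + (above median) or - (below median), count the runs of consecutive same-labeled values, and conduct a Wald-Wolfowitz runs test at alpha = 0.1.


Step 1: Compute median = 23.50; label A = above, B = below.
Labels in order: ABABBBABBABAAA  (n_A = 7, n_B = 7)
Step 2: Count runs R = 9.
Step 3: Under H0 (random ordering), E[R] = 2*n_A*n_B/(n_A+n_B) + 1 = 2*7*7/14 + 1 = 8.0000.
        Var[R] = 2*n_A*n_B*(2*n_A*n_B - n_A - n_B) / ((n_A+n_B)^2 * (n_A+n_B-1)) = 8232/2548 = 3.2308.
        SD[R] = 1.7974.
Step 4: Continuity-corrected z = (R - 0.5 - E[R]) / SD[R] = (9 - 0.5 - 8.0000) / 1.7974 = 0.2782.
Step 5: Two-sided p-value via normal approximation = 2*(1 - Phi(|z|)) = 0.780879.
Step 6: alpha = 0.1. fail to reject H0.

R = 9, z = 0.2782, p = 0.780879, fail to reject H0.


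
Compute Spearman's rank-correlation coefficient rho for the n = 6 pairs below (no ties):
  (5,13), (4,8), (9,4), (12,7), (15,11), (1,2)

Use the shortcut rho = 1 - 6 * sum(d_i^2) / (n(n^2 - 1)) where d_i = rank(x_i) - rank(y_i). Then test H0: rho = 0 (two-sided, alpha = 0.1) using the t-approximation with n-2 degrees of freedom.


Step 1: Rank x and y separately (midranks; no ties here).
rank(x): 5->3, 4->2, 9->4, 12->5, 15->6, 1->1
rank(y): 13->6, 8->4, 4->2, 7->3, 11->5, 2->1
Step 2: d_i = R_x(i) - R_y(i); compute d_i^2.
  (3-6)^2=9, (2-4)^2=4, (4-2)^2=4, (5-3)^2=4, (6-5)^2=1, (1-1)^2=0
sum(d^2) = 22.
Step 3: rho = 1 - 6*22 / (6*(6^2 - 1)) = 1 - 132/210 = 0.371429.
Step 4: Under H0, t = rho * sqrt((n-2)/(1-rho^2)) = 0.8001 ~ t(4).
Step 5: Two-sided p-value from the t-distribution with 4 df = 0.468478.
Step 6: alpha = 0.1. fail to reject H0.

rho = 0.3714, p = 0.468478, fail to reject H0 at alpha = 0.1.


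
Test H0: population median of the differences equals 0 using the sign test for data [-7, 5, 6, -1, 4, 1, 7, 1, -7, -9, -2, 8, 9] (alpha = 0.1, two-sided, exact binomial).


Step 1: Discard zero differences. Original n = 13; n_eff = number of nonzero differences = 13.
Nonzero differences (with sign): -7, +5, +6, -1, +4, +1, +7, +1, -7, -9, -2, +8, +9
Step 2: Count signs: positive = 8, negative = 5.
Step 3: Under H0: P(positive) = 0.5, so the number of positives S ~ Bin(13, 0.5).
Step 4: Two-sided exact p-value = sum of Bin(13,0.5) probabilities at or below the observed probability = 0.581055.
Step 5: alpha = 0.1. fail to reject H0.

n_eff = 13, pos = 8, neg = 5, p = 0.581055, fail to reject H0.


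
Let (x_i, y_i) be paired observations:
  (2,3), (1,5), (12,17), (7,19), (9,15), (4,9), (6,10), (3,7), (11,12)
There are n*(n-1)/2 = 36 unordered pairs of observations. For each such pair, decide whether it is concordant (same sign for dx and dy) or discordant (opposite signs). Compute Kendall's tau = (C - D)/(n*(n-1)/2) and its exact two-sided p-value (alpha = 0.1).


Step 1: Enumerate the 36 unordered pairs (i,j) with i<j and classify each by sign(x_j-x_i) * sign(y_j-y_i).
  (1,2):dx=-1,dy=+2->D; (1,3):dx=+10,dy=+14->C; (1,4):dx=+5,dy=+16->C; (1,5):dx=+7,dy=+12->C
  (1,6):dx=+2,dy=+6->C; (1,7):dx=+4,dy=+7->C; (1,8):dx=+1,dy=+4->C; (1,9):dx=+9,dy=+9->C
  (2,3):dx=+11,dy=+12->C; (2,4):dx=+6,dy=+14->C; (2,5):dx=+8,dy=+10->C; (2,6):dx=+3,dy=+4->C
  (2,7):dx=+5,dy=+5->C; (2,8):dx=+2,dy=+2->C; (2,9):dx=+10,dy=+7->C; (3,4):dx=-5,dy=+2->D
  (3,5):dx=-3,dy=-2->C; (3,6):dx=-8,dy=-8->C; (3,7):dx=-6,dy=-7->C; (3,8):dx=-9,dy=-10->C
  (3,9):dx=-1,dy=-5->C; (4,5):dx=+2,dy=-4->D; (4,6):dx=-3,dy=-10->C; (4,7):dx=-1,dy=-9->C
  (4,8):dx=-4,dy=-12->C; (4,9):dx=+4,dy=-7->D; (5,6):dx=-5,dy=-6->C; (5,7):dx=-3,dy=-5->C
  (5,8):dx=-6,dy=-8->C; (5,9):dx=+2,dy=-3->D; (6,7):dx=+2,dy=+1->C; (6,8):dx=-1,dy=-2->C
  (6,9):dx=+7,dy=+3->C; (7,8):dx=-3,dy=-3->C; (7,9):dx=+5,dy=+2->C; (8,9):dx=+8,dy=+5->C
Step 2: C = 31, D = 5, total pairs = 36.
Step 3: tau = (C - D)/(n(n-1)/2) = (31 - 5)/36 = 0.722222.
Step 4: Exact two-sided p-value (enumerate n! = 362880 permutations of y under H0): p = 0.005886.
Step 5: alpha = 0.1. reject H0.

tau_b = 0.7222 (C=31, D=5), p = 0.005886, reject H0.


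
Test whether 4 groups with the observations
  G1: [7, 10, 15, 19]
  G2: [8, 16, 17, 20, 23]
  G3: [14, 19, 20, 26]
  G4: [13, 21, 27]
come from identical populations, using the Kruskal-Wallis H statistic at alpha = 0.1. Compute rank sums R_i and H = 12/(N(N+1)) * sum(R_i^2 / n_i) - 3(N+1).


Step 1: Combine all N = 16 observations and assign midranks.
sorted (value, group, rank): (7,G1,1), (8,G2,2), (10,G1,3), (13,G4,4), (14,G3,5), (15,G1,6), (16,G2,7), (17,G2,8), (19,G1,9.5), (19,G3,9.5), (20,G2,11.5), (20,G3,11.5), (21,G4,13), (23,G2,14), (26,G3,15), (27,G4,16)
Step 2: Sum ranks within each group.
R_1 = 19.5 (n_1 = 4)
R_2 = 42.5 (n_2 = 5)
R_3 = 41 (n_3 = 4)
R_4 = 33 (n_4 = 3)
Step 3: H = 12/(N(N+1)) * sum(R_i^2/n_i) - 3(N+1)
     = 12/(16*17) * (19.5^2/4 + 42.5^2/5 + 41^2/4 + 33^2/3) - 3*17
     = 0.044118 * 1239.56 - 51
     = 3.686581.
Step 4: Ties present; correction factor C = 1 - 12/(16^3 - 16) = 0.997059. Corrected H = 3.686581 / 0.997059 = 3.697456.
Step 5: Under H0, H ~ chi^2(3); p-value = 0.296041.
Step 6: alpha = 0.1. fail to reject H0.

H = 3.6975, df = 3, p = 0.296041, fail to reject H0.


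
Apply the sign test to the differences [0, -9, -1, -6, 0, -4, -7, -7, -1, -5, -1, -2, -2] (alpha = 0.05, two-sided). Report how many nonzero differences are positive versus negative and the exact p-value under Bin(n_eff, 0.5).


Step 1: Discard zero differences. Original n = 13; n_eff = number of nonzero differences = 11.
Nonzero differences (with sign): -9, -1, -6, -4, -7, -7, -1, -5, -1, -2, -2
Step 2: Count signs: positive = 0, negative = 11.
Step 3: Under H0: P(positive) = 0.5, so the number of positives S ~ Bin(11, 0.5).
Step 4: Two-sided exact p-value = sum of Bin(11,0.5) probabilities at or below the observed probability = 0.000977.
Step 5: alpha = 0.05. reject H0.

n_eff = 11, pos = 0, neg = 11, p = 0.000977, reject H0.


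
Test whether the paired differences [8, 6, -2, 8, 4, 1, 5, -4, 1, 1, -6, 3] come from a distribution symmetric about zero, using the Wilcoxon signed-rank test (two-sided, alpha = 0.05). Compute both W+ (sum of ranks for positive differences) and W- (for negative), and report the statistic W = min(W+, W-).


Step 1: Drop any zero differences (none here) and take |d_i|.
|d| = [8, 6, 2, 8, 4, 1, 5, 4, 1, 1, 6, 3]
Step 2: Midrank |d_i| (ties get averaged ranks).
ranks: |8|->11.5, |6|->9.5, |2|->4, |8|->11.5, |4|->6.5, |1|->2, |5|->8, |4|->6.5, |1|->2, |1|->2, |6|->9.5, |3|->5
Step 3: Attach original signs; sum ranks with positive sign and with negative sign.
W+ = 11.5 + 9.5 + 11.5 + 6.5 + 2 + 8 + 2 + 2 + 5 = 58
W- = 4 + 6.5 + 9.5 = 20
(Check: W+ + W- = 78 should equal n(n+1)/2 = 78.)
Step 4: Test statistic W = min(W+, W-) = 20.
Step 5: Ties in |d|, so use the tie-corrected normal approximation.
        E[W] = n(n+1)/4 = 12*13/4 = 39.
        Tie groups: |d|=1 (t=3), |d|=4 (t=2), |d|=6 (t=2), |d|=8 (t=2); sum(t^3 - t) = 42.
        Var[W] = n(n+1)(2n+1)/24 - sum(t^3-t)/48 = 3900/24 - 42/48 = 161.625.
        z = (W - E[W]) / sqrt(Var[W]) = (20 - 39) / 12.7132 = -1.4945.
        Two-sided p = 2*Phi(z) = 0.135042.
Step 6: alpha = 0.05. fail to reject H0.

W+ = 58, W- = 20, W = min = 20, p = 0.135042, fail to reject H0.


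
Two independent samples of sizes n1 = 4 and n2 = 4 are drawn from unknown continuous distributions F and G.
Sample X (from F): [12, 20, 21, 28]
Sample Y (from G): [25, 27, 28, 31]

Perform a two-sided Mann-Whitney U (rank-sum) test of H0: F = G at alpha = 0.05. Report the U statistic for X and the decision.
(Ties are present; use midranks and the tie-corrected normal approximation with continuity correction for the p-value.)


Step 1: Combine and sort all 8 observations; assign midranks.
sorted (value, group): (12,X), (20,X), (21,X), (25,Y), (27,Y), (28,X), (28,Y), (31,Y)
ranks: 12->1, 20->2, 21->3, 25->4, 27->5, 28->6.5, 28->6.5, 31->8
Step 2: Rank sum for X: R1 = 1 + 2 + 3 + 6.5 = 12.5.
Step 3: U_X = R1 - n1(n1+1)/2 = 12.5 - 4*5/2 = 12.5 - 10 = 2.5.
       U_Y = n1*n2 - U_X = 16 - 2.5 = 13.5.
Step 4: Ties are present, so use the tie-corrected normal approximation (with continuity correction) for the p-value.
Step 5: p-value = 0.146489; compare to alpha = 0.05. fail to reject H0.

U_X = 2.5, p = 0.146489, fail to reject H0 at alpha = 0.05.


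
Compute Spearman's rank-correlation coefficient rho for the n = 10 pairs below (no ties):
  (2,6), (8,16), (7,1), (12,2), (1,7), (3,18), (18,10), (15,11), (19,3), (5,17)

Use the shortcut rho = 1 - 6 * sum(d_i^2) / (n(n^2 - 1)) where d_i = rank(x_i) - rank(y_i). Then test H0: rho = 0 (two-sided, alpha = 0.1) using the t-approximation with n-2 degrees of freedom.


Step 1: Rank x and y separately (midranks; no ties here).
rank(x): 2->2, 8->6, 7->5, 12->7, 1->1, 3->3, 18->9, 15->8, 19->10, 5->4
rank(y): 6->4, 16->8, 1->1, 2->2, 7->5, 18->10, 10->6, 11->7, 3->3, 17->9
Step 2: d_i = R_x(i) - R_y(i); compute d_i^2.
  (2-4)^2=4, (6-8)^2=4, (5-1)^2=16, (7-2)^2=25, (1-5)^2=16, (3-10)^2=49, (9-6)^2=9, (8-7)^2=1, (10-3)^2=49, (4-9)^2=25
sum(d^2) = 198.
Step 3: rho = 1 - 6*198 / (10*(10^2 - 1)) = 1 - 1188/990 = -0.200000.
Step 4: Under H0, t = rho * sqrt((n-2)/(1-rho^2)) = -0.5774 ~ t(8).
Step 5: Two-sided p-value from the t-distribution with 8 df = 0.579584.
Step 6: alpha = 0.1. fail to reject H0.

rho = -0.2000, p = 0.579584, fail to reject H0 at alpha = 0.1.


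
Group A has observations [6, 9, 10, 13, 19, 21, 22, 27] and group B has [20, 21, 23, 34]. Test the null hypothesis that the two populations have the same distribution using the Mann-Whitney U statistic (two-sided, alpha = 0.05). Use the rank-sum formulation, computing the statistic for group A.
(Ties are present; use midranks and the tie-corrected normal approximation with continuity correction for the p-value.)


Step 1: Combine and sort all 12 observations; assign midranks.
sorted (value, group): (6,X), (9,X), (10,X), (13,X), (19,X), (20,Y), (21,X), (21,Y), (22,X), (23,Y), (27,X), (34,Y)
ranks: 6->1, 9->2, 10->3, 13->4, 19->5, 20->6, 21->7.5, 21->7.5, 22->9, 23->10, 27->11, 34->12
Step 2: Rank sum for X: R1 = 1 + 2 + 3 + 4 + 5 + 7.5 + 9 + 11 = 42.5.
Step 3: U_X = R1 - n1(n1+1)/2 = 42.5 - 8*9/2 = 42.5 - 36 = 6.5.
       U_Y = n1*n2 - U_X = 32 - 6.5 = 25.5.
Step 4: Ties are present, so use the tie-corrected normal approximation (with continuity correction) for the p-value.
Step 5: p-value = 0.125707; compare to alpha = 0.05. fail to reject H0.

U_X = 6.5, p = 0.125707, fail to reject H0 at alpha = 0.05.


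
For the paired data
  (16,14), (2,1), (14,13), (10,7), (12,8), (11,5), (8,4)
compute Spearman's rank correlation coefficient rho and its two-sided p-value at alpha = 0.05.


Step 1: Rank x and y separately (midranks; no ties here).
rank(x): 16->7, 2->1, 14->6, 10->3, 12->5, 11->4, 8->2
rank(y): 14->7, 1->1, 13->6, 7->4, 8->5, 5->3, 4->2
Step 2: d_i = R_x(i) - R_y(i); compute d_i^2.
  (7-7)^2=0, (1-1)^2=0, (6-6)^2=0, (3-4)^2=1, (5-5)^2=0, (4-3)^2=1, (2-2)^2=0
sum(d^2) = 2.
Step 3: rho = 1 - 6*2 / (7*(7^2 - 1)) = 1 - 12/336 = 0.964286.
Step 4: Under H0, t = rho * sqrt((n-2)/(1-rho^2)) = 8.1408 ~ t(5).
Step 5: Two-sided p-value from the t-distribution with 5 df = 0.000454.
Step 6: alpha = 0.05. reject H0.

rho = 0.9643, p = 0.000454, reject H0 at alpha = 0.05.


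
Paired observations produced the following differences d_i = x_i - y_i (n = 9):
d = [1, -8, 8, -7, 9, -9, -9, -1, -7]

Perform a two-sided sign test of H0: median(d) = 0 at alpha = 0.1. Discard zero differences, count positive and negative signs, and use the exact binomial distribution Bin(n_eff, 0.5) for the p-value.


Step 1: Discard zero differences. Original n = 9; n_eff = number of nonzero differences = 9.
Nonzero differences (with sign): +1, -8, +8, -7, +9, -9, -9, -1, -7
Step 2: Count signs: positive = 3, negative = 6.
Step 3: Under H0: P(positive) = 0.5, so the number of positives S ~ Bin(9, 0.5).
Step 4: Two-sided exact p-value = sum of Bin(9,0.5) probabilities at or below the observed probability = 0.507812.
Step 5: alpha = 0.1. fail to reject H0.

n_eff = 9, pos = 3, neg = 6, p = 0.507812, fail to reject H0.


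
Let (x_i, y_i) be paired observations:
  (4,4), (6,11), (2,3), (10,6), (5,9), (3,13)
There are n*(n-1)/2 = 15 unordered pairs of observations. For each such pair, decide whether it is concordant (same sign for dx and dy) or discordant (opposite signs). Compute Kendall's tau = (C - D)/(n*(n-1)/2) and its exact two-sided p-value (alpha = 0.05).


Step 1: Enumerate the 15 unordered pairs (i,j) with i<j and classify each by sign(x_j-x_i) * sign(y_j-y_i).
  (1,2):dx=+2,dy=+7->C; (1,3):dx=-2,dy=-1->C; (1,4):dx=+6,dy=+2->C; (1,5):dx=+1,dy=+5->C
  (1,6):dx=-1,dy=+9->D; (2,3):dx=-4,dy=-8->C; (2,4):dx=+4,dy=-5->D; (2,5):dx=-1,dy=-2->C
  (2,6):dx=-3,dy=+2->D; (3,4):dx=+8,dy=+3->C; (3,5):dx=+3,dy=+6->C; (3,6):dx=+1,dy=+10->C
  (4,5):dx=-5,dy=+3->D; (4,6):dx=-7,dy=+7->D; (5,6):dx=-2,dy=+4->D
Step 2: C = 9, D = 6, total pairs = 15.
Step 3: tau = (C - D)/(n(n-1)/2) = (9 - 6)/15 = 0.200000.
Step 4: Exact two-sided p-value (enumerate n! = 720 permutations of y under H0): p = 0.719444.
Step 5: alpha = 0.05. fail to reject H0.

tau_b = 0.2000 (C=9, D=6), p = 0.719444, fail to reject H0.
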